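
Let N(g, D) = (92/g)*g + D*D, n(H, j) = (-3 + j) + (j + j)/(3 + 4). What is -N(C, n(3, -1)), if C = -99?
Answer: -5408/49 ≈ -110.37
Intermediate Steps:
n(H, j) = -3 + 9*j/7 (n(H, j) = (-3 + j) + (2*j)/7 = (-3 + j) + (2*j)*(⅐) = (-3 + j) + 2*j/7 = -3 + 9*j/7)
N(g, D) = 92 + D²
-N(C, n(3, -1)) = -(92 + (-3 + (9/7)*(-1))²) = -(92 + (-3 - 9/7)²) = -(92 + (-30/7)²) = -(92 + 900/49) = -1*5408/49 = -5408/49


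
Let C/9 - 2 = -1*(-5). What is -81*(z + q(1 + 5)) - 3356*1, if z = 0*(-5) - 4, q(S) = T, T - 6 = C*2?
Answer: -13724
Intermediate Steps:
C = 63 (C = 18 + 9*(-1*(-5)) = 18 + 9*5 = 18 + 45 = 63)
T = 132 (T = 6 + 63*2 = 6 + 126 = 132)
q(S) = 132
z = -4 (z = 0 - 4 = -4)
-81*(z + q(1 + 5)) - 3356*1 = -81*(-4 + 132) - 3356*1 = -81*128 - 3356 = -10368 - 3356 = -13724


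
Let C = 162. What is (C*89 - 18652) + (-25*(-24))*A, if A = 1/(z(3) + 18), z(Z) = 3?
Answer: -29438/7 ≈ -4205.4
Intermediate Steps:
A = 1/21 (A = 1/(3 + 18) = 1/21 ≈ 0.047619)
(C*89 - 18652) + (-25*(-24))*A = (162*89 - 18652) - 25*(-24)*(1/21) = (14418 - 18652) + 600*(1/21) = -4234 + 200/7 = -29438/7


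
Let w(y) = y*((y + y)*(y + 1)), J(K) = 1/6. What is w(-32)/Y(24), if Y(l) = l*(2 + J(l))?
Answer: -15872/13 ≈ -1220.9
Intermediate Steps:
J(K) = ⅙
w(y) = 2*y²*(1 + y) (w(y) = y*((2*y)*(1 + y)) = y*(2*y*(1 + y)) = 2*y²*(1 + y))
Y(l) = 13*l/6 (Y(l) = l*(2 + ⅙) = l*(13/6) = 13*l/6)
w(-32)/Y(24) = (2*(-32)²*(1 - 32))/(((13/6)*24)) = (2*1024*(-31))/52 = -63488*1/52 = -15872/13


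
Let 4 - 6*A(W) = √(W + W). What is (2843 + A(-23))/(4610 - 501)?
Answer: 8531/12327 - I*√46/24654 ≈ 0.69206 - 0.0002751*I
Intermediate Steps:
A(W) = ⅔ - √2*√W/6 (A(W) = ⅔ - √(W + W)/6 = ⅔ - √2*√W/6)
(2843 + A(-23))/(4610 - 501) = (2843 + (⅔ - √2*√(-23)/6))/(4610 - 501) = (2843 + (⅔ - √2*I*√23/6))/4109 = (2843 + (⅔ - I*√46/6))*(1/4109) = (8531/3 - I*√46/6)*(1/4109) = 8531/12327 - I*√46/24654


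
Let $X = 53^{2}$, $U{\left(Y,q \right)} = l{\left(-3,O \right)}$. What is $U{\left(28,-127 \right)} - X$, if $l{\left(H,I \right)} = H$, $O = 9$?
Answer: $-2812$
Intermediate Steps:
$U{\left(Y,q \right)} = -3$
$X = 2809$
$U{\left(28,-127 \right)} - X = -3 - 2809 = -2812$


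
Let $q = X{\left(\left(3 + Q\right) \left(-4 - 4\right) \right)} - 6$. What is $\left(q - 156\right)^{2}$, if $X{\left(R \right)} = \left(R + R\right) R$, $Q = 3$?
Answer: $19766916$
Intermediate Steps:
$X{\left(R \right)} = 2 R^{2}$ ($X{\left(R \right)} = 2 R R = 2 R^{2}$)
$q = 4602$ ($q = 2 \left(\left(3 + 3\right) \left(-4 - 4\right)\right)^{2} - 6 = 2 \left(6 \left(-8\right)\right)^{2} - 6 = 2 \left(-48\right)^{2} - 6 = 2 \cdot 2304 - 6 = 4608 - 6 = 4602$)
$\left(q - 156\right)^{2} = \left(4602 - 156\right)^{2} = 4446^{2} = 19766916$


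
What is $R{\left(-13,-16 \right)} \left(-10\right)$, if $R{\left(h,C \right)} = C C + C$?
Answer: $-2400$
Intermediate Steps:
$R{\left(h,C \right)} = C + C^{2}$ ($R{\left(h,C \right)} = C^{2} + C = C + C^{2}$)
$R{\left(-13,-16 \right)} \left(-10\right) = - 16 \left(1 - 16\right) \left(-10\right) = \left(-16\right) \left(-15\right) \left(-10\right) = 240 \left(-10\right) = -2400$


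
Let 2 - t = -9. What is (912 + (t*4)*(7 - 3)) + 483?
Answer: 1571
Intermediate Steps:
t = 11 (t = 2 - 1*(-9) = 2 + 9 = 11)
(912 + (t*4)*(7 - 3)) + 483 = (912 + (11*4)*(7 - 3)) + 483 = (912 + 44*4) + 483 = (912 + 176) + 483 = 1088 + 483 = 1571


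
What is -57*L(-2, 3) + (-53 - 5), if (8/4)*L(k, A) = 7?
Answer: -515/2 ≈ -257.50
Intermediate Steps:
L(k, A) = 7/2 (L(k, A) = (½)*7 = 7/2)
-57*L(-2, 3) + (-53 - 5) = -57*7/2 + (-53 - 5) = -399/2 - 58 = -515/2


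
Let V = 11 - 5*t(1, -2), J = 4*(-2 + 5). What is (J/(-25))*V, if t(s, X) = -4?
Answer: -372/25 ≈ -14.880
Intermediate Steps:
J = 12 (J = 4*3 = 12)
V = 31 (V = 11 - 5*(-4) = 11 + 20 = 31)
(J/(-25))*V = (12/(-25))*31 = (12*(-1/25))*31 = -12/25*31 = -372/25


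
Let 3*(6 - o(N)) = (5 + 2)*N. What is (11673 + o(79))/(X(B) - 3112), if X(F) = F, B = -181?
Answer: -932/267 ≈ -3.4906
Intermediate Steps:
o(N) = 6 - 7*N/3 (o(N) = 6 - (5 + 2)*N/3 = 6 - 7*N/3)
(11673 + o(79))/(X(B) - 3112) = (11673 + (6 - 7/3*79))/(-181 - 3112) = (11673 + (6 - 553/3))/(-3293) = (11673 - 535/3)*(-1/3293) = (34484/3)*(-1/3293) = -932/267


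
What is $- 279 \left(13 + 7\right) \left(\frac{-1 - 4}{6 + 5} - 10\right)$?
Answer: $\frac{641700}{11} \approx 58336.0$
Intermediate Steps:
$- 279 \left(13 + 7\right) \left(\frac{-1 - 4}{6 + 5} - 10\right) = - 279 \cdot 20 \left(- \frac{5}{11} - 10\right) = - 279 \cdot 20 \left(- \frac{115}{11}\right) = \left(-279\right) \left(- \frac{2300}{11}\right) = \frac{641700}{11}$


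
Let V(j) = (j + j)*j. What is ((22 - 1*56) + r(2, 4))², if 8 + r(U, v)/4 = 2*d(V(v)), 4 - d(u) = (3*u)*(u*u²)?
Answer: 633320408876164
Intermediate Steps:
V(j) = 2*j² (V(j) = (2*j)*j = 2*j²)
d(u) = 4 - 3*u⁴ (d(u) = 4 - 3*u*u*u² = 4 - 3*u*u³ = 4 - 3*u⁴)
r(U, v) = -384*v⁸ (r(U, v) = -32 + 4*(2*(4 - 3*16*v⁸)) = -32 + 4*(2*(4 - 48*v⁸)) = -32 + 4*(8 - 96*v⁸) = -32 + (32 - 384*v⁸) = -384*v⁸)
((22 - 1*56) + r(2, 4))² = ((22 - 1*56) - 384*4⁸)² = ((22 - 56) - 384*65536)² = (-34 - 25165824)² = (-25165858)² = 633320408876164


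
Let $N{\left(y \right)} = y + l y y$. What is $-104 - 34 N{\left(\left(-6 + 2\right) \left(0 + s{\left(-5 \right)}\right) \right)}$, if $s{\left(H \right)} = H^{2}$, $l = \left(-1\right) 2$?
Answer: $683296$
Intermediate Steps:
$l = -2$
$N{\left(y \right)} = y - 2 y^{2}$ ($N{\left(y \right)} = y + - 2 y y = y - 2 y^{2}$)
$-104 - 34 N{\left(\left(-6 + 2\right) \left(0 + s{\left(-5 \right)}\right) \right)} = -104 - 34 \left(-6 + 2\right) \left(0 + \left(-5\right)^{2}\right) \left(1 - 2 \left(-6 + 2\right) \left(0 + \left(-5\right)^{2}\right)\right) = -104 - 34 - 4 \left(0 + 25\right) \left(1 - 2 \left(- 4 \left(0 + 25\right)\right)\right) = -104 - 34 \left(-4\right) 25 \left(1 - 2 \left(\left(-4\right) 25\right)\right) = -104 - 34 \left(- 100 \left(1 - -200\right)\right) = -104 - 34 \left(- 100 \left(1 + 200\right)\right) = -104 - 34 \left(\left(-100\right) 201\right) = -104 - -683400 = -104 + 683400 = 683296$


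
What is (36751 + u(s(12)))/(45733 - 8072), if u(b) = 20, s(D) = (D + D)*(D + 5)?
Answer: 36771/37661 ≈ 0.97637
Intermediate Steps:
s(D) = 2*D*(5 + D) (s(D) = (2*D)*(5 + D) = 2*D*(5 + D))
(36751 + u(s(12)))/(45733 - 8072) = (36751 + 20)/(45733 - 8072) = 36771/37661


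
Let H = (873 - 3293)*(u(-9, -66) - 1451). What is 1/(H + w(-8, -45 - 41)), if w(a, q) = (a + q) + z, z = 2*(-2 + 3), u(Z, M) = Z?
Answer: 1/3533108 ≈ 2.8304e-7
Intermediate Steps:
z = 2 (z = 2*1 = 2)
w(a, q) = 2 + a + q (w(a, q) = (a + q) + 2 = 2 + a + q)
H = 3533200 (H = (873 - 3293)*(-9 - 1451) = -2420*(-1460) = 3533200)
1/(H + w(-8, -45 - 41)) = 1/(3533200 + (2 - 8 + (-45 - 41))) = 1/(3533200 + (2 - 8 - 86)) = 1/(3533200 - 92) = 1/3533108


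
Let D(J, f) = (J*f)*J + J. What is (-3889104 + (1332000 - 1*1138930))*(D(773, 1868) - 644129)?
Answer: -4123076784323744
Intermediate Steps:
D(J, f) = J + f*J² (D(J, f) = f*J² + J = J + f*J²)
(-3889104 + (1332000 - 1*1138930))*(D(773, 1868) - 644129) = (-3889104 + (1332000 - 1*1138930))*(773*(1 + 773*1868) - 644129) = (-3889104 + (1332000 - 1138930))*(773*(1 + 1443964) - 644129) = (-3889104 + 193070)*(773*1443965 - 644129) = -3696034*(1116184945 - 644129) = -3696034*1115540816 = -4123076784323744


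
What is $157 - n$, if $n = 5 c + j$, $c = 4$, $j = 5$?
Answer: $132$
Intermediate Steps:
$n = 25$ ($n = 5 \cdot 4 + 5 = 20 + 5 = 25$)
$157 - n = 157 - 25 = 132$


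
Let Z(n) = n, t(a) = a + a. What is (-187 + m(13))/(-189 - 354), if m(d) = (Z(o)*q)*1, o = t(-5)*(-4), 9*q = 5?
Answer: 1483/4887 ≈ 0.30346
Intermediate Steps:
q = 5/9 (q = (⅑)*5 = 5/9 ≈ 0.55556)
t(a) = 2*a
o = 40 (o = (2*(-5))*(-4) = -10*(-4) = 40)
m(d) = 200/9 (m(d) = (40*(5/9))*1 = (200/9)*1 = 200/9)
(-187 + m(13))/(-189 - 354) = (-187 + 200/9)/(-189 - 354) = -1483/9/(-543) = -1483/9*(-1/543) = 1483/4887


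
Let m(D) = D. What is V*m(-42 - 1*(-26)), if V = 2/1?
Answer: -32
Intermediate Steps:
V = 2 (V = 2*1 = 2)
V*m(-42 - 1*(-26)) = 2*(-42 - 1*(-26)) = 2*(-42 + 26) = 2*(-16) = -32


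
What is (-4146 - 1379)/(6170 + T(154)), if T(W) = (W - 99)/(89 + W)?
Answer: -268515/299873 ≈ -0.89543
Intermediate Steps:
T(W) = (-99 + W)/(89 + W)
(-4146 - 1379)/(6170 + T(154)) = (-4146 - 1379)/(6170 + (-99 + 154)/(89 + 154)) = -5525/(6170 + 55/243) = -5525/1499365/243 = -5525*243/1499365 = -268515/299873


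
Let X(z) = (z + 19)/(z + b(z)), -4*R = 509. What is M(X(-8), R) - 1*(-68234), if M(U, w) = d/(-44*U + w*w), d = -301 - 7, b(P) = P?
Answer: 17711153282/259565 ≈ 68234.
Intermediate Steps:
d = -308
R = -509/4 (R = -1/4*509 = -509/4 ≈ -127.25)
X(z) = (19 + z)/(2*z) (X(z) = (z + 19)/(z + z) = (19 + z)/((2*z)) = (19 + z)*(1/(2*z)) = (19 + z)/(2*z))
M(U, w) = -308/(w**2 - 44*U) (M(U, w) = -308/(-44*U + w*w) = -308/(-44*U + w**2) = -308/(w**2 - 44*U))
M(X(-8), R) - 1*(-68234) = 308/(-(-509/4)**2 + 44*((1/2)*(19 - 8)/(-8))) - 1*(-68234) = 308/(-1*259081/16 + 44*((1/2)*(-1/8)*11)) + 68234 = 308/(-259081/16 + 44*(-11/16)) + 68234 = 308/(-259081/16 - 121/4) + 68234 = 308/(-259565/16) + 68234 = 308*(-16/259565) + 68234 = -4928/259565 + 68234 = 17711153282/259565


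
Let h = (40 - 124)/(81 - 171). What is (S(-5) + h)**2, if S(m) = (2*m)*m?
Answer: 583696/225 ≈ 2594.2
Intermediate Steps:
S(m) = 2*m**2
h = 14/15 (h = -84/(-90) = -84*(-1/90) = 14/15 ≈ 0.93333)
(S(-5) + h)**2 = (2*(-5)**2 + 14/15)**2 = (2*25 + 14/15)**2 = (50 + 14/15)**2 = (764/15)**2 = 583696/225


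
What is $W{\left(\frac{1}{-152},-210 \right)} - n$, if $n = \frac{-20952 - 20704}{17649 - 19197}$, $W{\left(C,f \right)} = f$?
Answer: $- \frac{91684}{387} \approx -236.91$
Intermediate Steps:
$n = \frac{10414}{387}$ ($n = - \frac{41656}{-1548} = \left(-41656\right) \left(- \frac{1}{1548}\right) = \frac{10414}{387} \approx 26.91$)
$W{\left(\frac{1}{-152},-210 \right)} - n = -210 - \frac{10414}{387} = - \frac{91684}{387}$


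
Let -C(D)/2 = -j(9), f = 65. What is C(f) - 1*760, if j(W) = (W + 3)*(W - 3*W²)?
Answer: -6376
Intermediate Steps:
j(W) = (3 + W)*(W - 3*W²)
C(D) = -5616 (C(D) = -(-2)*9*(3 - 8*9 - 3*9²) = -(-2)*9*(3 - 72 - 3*81) = -(-2)*9*(3 - 72 - 243) = -(-2)*9*(-312) = -(-2)*(-2808) = -2*2808 = -5616)
C(f) - 1*760 = -5616 - 1*760 = -5616 - 760 = -6376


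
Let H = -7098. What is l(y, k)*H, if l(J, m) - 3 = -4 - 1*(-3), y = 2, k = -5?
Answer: -14196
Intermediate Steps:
l(J, m) = 2 (l(J, m) = 3 + (-4 - 1*(-3)) = 3 + (-4 + 3) = 3 - 1 = 2)
l(y, k)*H = 2*(-7098) = -14196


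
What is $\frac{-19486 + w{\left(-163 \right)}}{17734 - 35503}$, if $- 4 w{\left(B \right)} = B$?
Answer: $\frac{25927}{23692} \approx 1.0943$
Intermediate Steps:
$w{\left(B \right)} = - \frac{B}{4}$
$\frac{-19486 + w{\left(-163 \right)}}{17734 - 35503} = \frac{-19486 - - \frac{163}{4}}{17734 - 35503} = \frac{-19486 + \frac{163}{4}}{-17769} = \left(- \frac{77781}{4}\right) \left(- \frac{1}{17769}\right) = \frac{25927}{23692}$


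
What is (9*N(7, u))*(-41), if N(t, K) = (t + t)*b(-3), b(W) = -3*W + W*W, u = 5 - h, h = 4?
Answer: -92988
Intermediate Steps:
u = 1 (u = 5 - 1*4 = 5 - 4 = 1)
b(W) = W² - 3*W (b(W) = -3*W + W² = W² - 3*W)
N(t, K) = 36*t (N(t, K) = (t + t)*(-3*(-3 - 3)) = (2*t)*(-3*(-6)) = (2*t)*18 = 36*t)
(9*N(7, u))*(-41) = (9*(36*7))*(-41) = (9*252)*(-41) = 2268*(-41) = -92988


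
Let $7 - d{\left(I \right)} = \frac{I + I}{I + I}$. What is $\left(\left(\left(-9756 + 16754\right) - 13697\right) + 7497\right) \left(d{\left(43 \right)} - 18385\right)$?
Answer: $-14666442$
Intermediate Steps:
$d{\left(I \right)} = 6$ ($d{\left(I \right)} = 7 - \frac{I + I}{I + I} = 7 - \frac{2 I}{2 I} = 7 - 2 I \frac{1}{2 I} = 7 - 1 = 6$)
$\left(\left(\left(-9756 + 16754\right) - 13697\right) + 7497\right) \left(d{\left(43 \right)} - 18385\right) = \left(\left(\left(-9756 + 16754\right) - 13697\right) + 7497\right) \left(6 - 18385\right) = \left(\left(6998 - 13697\right) + 7497\right) \left(-18379\right) = \left(-6699 + 7497\right) \left(-18379\right) = 798 \left(-18379\right) = -14666442$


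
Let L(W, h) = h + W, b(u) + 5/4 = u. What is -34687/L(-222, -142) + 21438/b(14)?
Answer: 10994255/6188 ≈ 1776.7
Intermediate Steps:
b(u) = -5/4 + u
L(W, h) = W + h
-34687/L(-222, -142) + 21438/b(14) = -34687/(-222 - 142) + 21438/(-5/4 + 14) = -34687/(-364) + 21438/(51/4) = -34687*(-1/364) + 21438*(4/51) = 34687/364 + 28584/17 = 10994255/6188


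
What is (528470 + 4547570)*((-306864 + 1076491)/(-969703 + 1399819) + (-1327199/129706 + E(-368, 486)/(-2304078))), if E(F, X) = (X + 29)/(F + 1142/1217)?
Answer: -8544812879919914499877955020/199379231417274505639 ≈ -4.2857e+7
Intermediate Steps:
E(F, X) = (29 + X)/(1142/1217 + F) (E(F, X) = (29 + X)/(F + 1142*(1/1217)) = (29 + X)/(F + 1142/1217) = (29 + X)/(1142/1217 + F))
(528470 + 4547570)*((-306864 + 1076491)/(-969703 + 1399819) + (-1327199/129706 + E(-368, 486)/(-2304078))) = (528470 + 4547570)*((-306864 + 1076491)/(-969703 + 1399819) + (-1327199/129706 + (1217*(29 + 486)/(1142 + 1217*(-368)))/(-2304078))) = 5076040*(769627/430116 + (-1327199*1/129706 + (1217*515/(1142 - 447856))*(-1/2304078))) = 5076040*(769627*(1/430116) + (-1327199/129706 + (1217*515/(-446714))*(-1/2304078))) = 5076040*(769627/430116 + (-1327199/129706 + (1217*(-1/446714)*515)*(-1/2304078))) = 5076040*(769627/430116 + (-1327199/129706 - 626755/446714*(-1/2304078))) = 5076040*(769627/430116 + (-1327199/129706 + 626755/1029263899692)) = 5076040*(769627/430116 - 683018968556719339/66750851686725276) = 5076040*(-3366724013175591405851/398758462834549011278) = -8544812879919914499877955020/199379231417274505639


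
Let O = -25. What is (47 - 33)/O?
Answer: -14/25 ≈ -0.56000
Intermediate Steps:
(47 - 33)/O = (47 - 33)/(-25) = 14*(-1/25) = -14/25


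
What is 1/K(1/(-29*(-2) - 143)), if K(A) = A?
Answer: -85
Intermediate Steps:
1/K(1/(-29*(-2) - 143)) = 1/(1/(-29*(-2) - 143)) = 1/(1/(58 - 143)) = 1/(1/(-85)) = 1/(-1/85) = -85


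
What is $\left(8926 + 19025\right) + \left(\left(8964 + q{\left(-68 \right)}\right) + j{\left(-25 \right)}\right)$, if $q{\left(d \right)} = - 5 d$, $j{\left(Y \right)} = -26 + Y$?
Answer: $37204$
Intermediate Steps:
$\left(8926 + 19025\right) + \left(\left(8964 + q{\left(-68 \right)}\right) + j{\left(-25 \right)}\right) = \left(8926 + 19025\right) + \left(\left(8964 - -340\right) - 51\right) = 27951 + \left(\left(8964 + 340\right) - 51\right) = 27951 + \left(9304 - 51\right) = 27951 + 9253 = 37204$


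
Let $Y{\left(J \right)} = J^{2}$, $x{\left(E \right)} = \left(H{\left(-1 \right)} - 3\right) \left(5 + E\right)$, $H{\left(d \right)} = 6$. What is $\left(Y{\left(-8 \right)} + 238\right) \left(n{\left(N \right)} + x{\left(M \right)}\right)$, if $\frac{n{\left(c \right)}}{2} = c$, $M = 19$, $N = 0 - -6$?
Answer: $25368$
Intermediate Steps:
$N = 6$ ($N = 0 + 6 = 6$)
$n{\left(c \right)} = 2 c$
$x{\left(E \right)} = 15 + 3 E$ ($x{\left(E \right)} = \left(6 - 3\right) \left(5 + E\right) = 3 \left(5 + E\right) = 15 + 3 E$)
$\left(Y{\left(-8 \right)} + 238\right) \left(n{\left(N \right)} + x{\left(M \right)}\right) = \left(\left(-8\right)^{2} + 238\right) \left(2 \cdot 6 + \left(15 + 3 \cdot 19\right)\right) = \left(64 + 238\right) \left(12 + \left(15 + 57\right)\right) = 302 \left(12 + 72\right) = 302 \cdot 84 = 25368$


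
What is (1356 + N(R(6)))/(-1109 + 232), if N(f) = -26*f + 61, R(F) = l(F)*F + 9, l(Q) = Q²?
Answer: 4433/877 ≈ 5.0547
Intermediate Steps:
R(F) = 9 + F³ (R(F) = F²*F + 9 = F³ + 9 = 9 + F³)
N(f) = 61 - 26*f
(1356 + N(R(6)))/(-1109 + 232) = (1356 + (61 - 26*(9 + 6³)))/(-1109 + 232) = (1356 + (61 - 26*(9 + 216)))/(-877) = (1356 + (61 - 26*225))*(-1/877) = (1356 + (61 - 5850))*(-1/877) = (1356 - 5789)*(-1/877) = -4433*(-1/877) = 4433/877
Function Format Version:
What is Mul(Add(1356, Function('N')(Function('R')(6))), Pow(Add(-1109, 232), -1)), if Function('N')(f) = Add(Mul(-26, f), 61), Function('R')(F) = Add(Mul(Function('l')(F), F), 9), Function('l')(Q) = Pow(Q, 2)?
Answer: Rational(4433, 877) ≈ 5.0547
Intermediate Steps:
Function('R')(F) = Add(9, Pow(F, 3)) (Function('R')(F) = Add(Mul(Pow(F, 2), F), 9) = Add(Pow(F, 3), 9) = Add(9, Pow(F, 3)))
Function('N')(f) = Add(61, Mul(-26, f))
Mul(Add(1356, Function('N')(Function('R')(6))), Pow(Add(-1109, 232), -1)) = Mul(Add(1356, Add(61, Mul(-26, Add(9, Pow(6, 3))))), Pow(Add(-1109, 232), -1)) = Mul(Add(1356, Add(61, Mul(-26, Add(9, 216)))), Pow(-877, -1)) = Mul(Add(1356, Add(61, Mul(-26, 225))), Rational(-1, 877)) = Mul(Add(1356, Add(61, -5850)), Rational(-1, 877)) = Mul(Add(1356, -5789), Rational(-1, 877)) = Mul(-4433, Rational(-1, 877)) = Rational(4433, 877)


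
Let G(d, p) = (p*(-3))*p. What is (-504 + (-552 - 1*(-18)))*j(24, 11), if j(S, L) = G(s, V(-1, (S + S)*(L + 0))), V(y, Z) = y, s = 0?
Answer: 3114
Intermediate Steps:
G(d, p) = -3*p**2 (G(d, p) = (-3*p)*p = -3*p**2)
j(S, L) = -3 (j(S, L) = -3*(-1)**2 = -3*1 = -3)
(-504 + (-552 - 1*(-18)))*j(24, 11) = (-504 + (-552 - 1*(-18)))*(-3) = (-504 + (-552 + 18))*(-3) = (-504 - 534)*(-3) = -1038*(-3) = 3114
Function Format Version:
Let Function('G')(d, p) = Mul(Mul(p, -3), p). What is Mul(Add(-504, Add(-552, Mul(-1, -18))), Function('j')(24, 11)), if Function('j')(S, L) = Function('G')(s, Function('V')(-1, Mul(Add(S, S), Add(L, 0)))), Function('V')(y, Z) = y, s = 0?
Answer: 3114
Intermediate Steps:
Function('G')(d, p) = Mul(-3, Pow(p, 2)) (Function('G')(d, p) = Mul(Mul(-3, p), p) = Mul(-3, Pow(p, 2)))
Function('j')(S, L) = -3 (Function('j')(S, L) = Mul(-3, Pow(-1, 2)) = Mul(-3, 1) = -3)
Mul(Add(-504, Add(-552, Mul(-1, -18))), Function('j')(24, 11)) = Mul(Add(-504, Add(-552, Mul(-1, -18))), -3) = Mul(Add(-504, Add(-552, 18)), -3) = Mul(Add(-504, -534), -3) = Mul(-1038, -3) = 3114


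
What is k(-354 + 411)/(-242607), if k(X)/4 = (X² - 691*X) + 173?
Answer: 143860/242607 ≈ 0.59298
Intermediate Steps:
k(X) = 692 - 2764*X + 4*X² (k(X) = 4*((X² - 691*X) + 173) = 4*(173 + X² - 691*X) = 692 - 2764*X + 4*X²)
k(-354 + 411)/(-242607) = (692 - 2764*(-354 + 411) + 4*(-354 + 411)²)/(-242607) = (692 - 2764*57 + 4*57²)*(-1/242607) = (692 - 157548 + 4*3249)*(-1/242607) = (692 - 157548 + 12996)*(-1/242607) = -143860*(-1/242607) = 143860/242607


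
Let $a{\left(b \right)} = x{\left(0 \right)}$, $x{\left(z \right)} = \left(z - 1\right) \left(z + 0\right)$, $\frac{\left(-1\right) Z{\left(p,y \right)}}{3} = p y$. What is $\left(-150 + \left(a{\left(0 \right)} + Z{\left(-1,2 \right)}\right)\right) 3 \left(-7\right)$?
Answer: $3024$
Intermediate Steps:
$Z{\left(p,y \right)} = - 3 p y$
$x{\left(z \right)} = z \left(-1 + z\right)$ ($x{\left(z \right)} = \left(-1 + z\right) z = z \left(-1 + z\right)$)
$a{\left(b \right)} = 0$ ($a{\left(b \right)} = 0 \left(-1 + 0\right) = 0 \left(-1\right) = 0$)
$\left(-150 + \left(a{\left(0 \right)} + Z{\left(-1,2 \right)}\right)\right) 3 \left(-7\right) = \left(-150 + \left(0 - \left(-3\right) 2\right)\right) 3 \left(-7\right) = \left(-150 + \left(0 + 6\right)\right) \left(-21\right) = \left(-150 + 6\right) \left(-21\right) = \left(-144\right) \left(-21\right) = 3024$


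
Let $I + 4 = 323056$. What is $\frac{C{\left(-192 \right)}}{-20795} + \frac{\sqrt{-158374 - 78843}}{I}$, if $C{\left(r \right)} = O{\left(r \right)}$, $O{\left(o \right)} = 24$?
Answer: $- \frac{24}{20795} + \frac{i \sqrt{237217}}{323052} \approx -0.0011541 + 0.0015076 i$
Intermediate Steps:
$I = 323052$ ($I = -4 + 323056 = 323052$)
$C{\left(r \right)} = 24$
$\frac{C{\left(-192 \right)}}{-20795} + \frac{\sqrt{-158374 - 78843}}{I} = \frac{24}{-20795} + \frac{\sqrt{-158374 - 78843}}{323052} = 24 \left(- \frac{1}{20795}\right) + \sqrt{-237217} \cdot \frac{1}{323052} = - \frac{24}{20795} + i \sqrt{237217} \cdot \frac{1}{323052} = - \frac{24}{20795} + \frac{i \sqrt{237217}}{323052}$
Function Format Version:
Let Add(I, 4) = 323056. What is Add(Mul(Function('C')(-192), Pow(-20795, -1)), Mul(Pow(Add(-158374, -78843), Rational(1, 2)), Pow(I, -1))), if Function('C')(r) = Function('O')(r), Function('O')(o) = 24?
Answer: Add(Rational(-24, 20795), Mul(Rational(1, 323052), I, Pow(237217, Rational(1, 2)))) ≈ Add(-0.0011541, Mul(0.0015076, I))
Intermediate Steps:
I = 323052 (I = Add(-4, 323056) = 323052)
Function('C')(r) = 24
Add(Mul(Function('C')(-192), Pow(-20795, -1)), Mul(Pow(Add(-158374, -78843), Rational(1, 2)), Pow(I, -1))) = Add(Mul(24, Pow(-20795, -1)), Mul(Pow(Add(-158374, -78843), Rational(1, 2)), Pow(323052, -1))) = Add(Mul(24, Rational(-1, 20795)), Mul(Pow(-237217, Rational(1, 2)), Rational(1, 323052))) = Add(Rational(-24, 20795), Mul(Mul(I, Pow(237217, Rational(1, 2))), Rational(1, 323052))) = Add(Rational(-24, 20795), Mul(Rational(1, 323052), I, Pow(237217, Rational(1, 2))))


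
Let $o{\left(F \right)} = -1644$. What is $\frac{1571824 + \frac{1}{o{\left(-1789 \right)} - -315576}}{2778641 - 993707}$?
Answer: $\frac{493445851969}{560347900488} \approx 0.88061$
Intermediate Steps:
$\frac{1571824 + \frac{1}{o{\left(-1789 \right)} - -315576}}{2778641 - 993707} = \frac{1571824 + \frac{1}{-1644 - -315576}}{2778641 - 993707} = \frac{1571824 + \frac{1}{-1644 + \left(-375314 + 690890\right)}}{1784934} = \left(1571824 + \frac{1}{-1644 + 315576}\right) \frac{1}{1784934} = \left(1571824 + \frac{1}{313932}\right) \frac{1}{1784934} = \frac{493445851969}{313932} \cdot \frac{1}{1784934} = \frac{493445851969}{560347900488}$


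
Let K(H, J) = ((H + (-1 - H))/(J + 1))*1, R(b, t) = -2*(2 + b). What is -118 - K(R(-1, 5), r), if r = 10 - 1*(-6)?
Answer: -2005/17 ≈ -117.94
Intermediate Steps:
r = 16 (r = 10 + 6 = 16)
R(b, t) = -4 - 2*b
K(H, J) = -1/(1 + J) (K(H, J) = -1/(1 + J)*1 = -1/(1 + J))
-118 - K(R(-1, 5), r) = -118 - (-1)/(1 + 16) = -118 - (-1)/17 = -118 - 1*(-1/17) = -118 + 1/17 = -2005/17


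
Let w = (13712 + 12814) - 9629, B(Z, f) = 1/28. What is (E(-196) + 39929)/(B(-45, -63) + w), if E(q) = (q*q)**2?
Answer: 41323211580/473117 ≈ 87343.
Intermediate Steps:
E(q) = q**4 (E(q) = (q**2)**2 = q**4)
B(Z, f) = 1/28
w = 16897 (w = 26526 - 9629 = 16897)
(E(-196) + 39929)/(B(-45, -63) + w) = ((-196)**4 + 39929)/(1/28 + 16897) = (1475789056 + 39929)/(473117/28) = 1475828985*(28/473117) = 41323211580/473117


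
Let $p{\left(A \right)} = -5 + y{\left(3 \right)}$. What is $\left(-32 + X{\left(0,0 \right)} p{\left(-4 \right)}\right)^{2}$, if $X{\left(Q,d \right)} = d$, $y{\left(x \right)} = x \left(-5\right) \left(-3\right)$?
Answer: $1024$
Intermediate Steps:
$y{\left(x \right)} = 15 x$ ($y{\left(x \right)} = - 5 x \left(-3\right) = 15 x$)
$p{\left(A \right)} = 40$ ($p{\left(A \right)} = -5 + 15 \cdot 3 = -5 + 45 = 40$)
$\left(-32 + X{\left(0,0 \right)} p{\left(-4 \right)}\right)^{2} = \left(-32 + 0 \cdot 40\right)^{2} = \left(-32 + 0\right)^{2} = \left(-32\right)^{2} = 1024$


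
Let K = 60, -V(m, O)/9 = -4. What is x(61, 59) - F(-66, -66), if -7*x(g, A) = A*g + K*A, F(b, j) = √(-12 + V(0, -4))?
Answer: -7139/7 - 2*√6 ≈ -1024.8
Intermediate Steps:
V(m, O) = 36 (V(m, O) = -9*(-4) = 36)
F(b, j) = 2*√6 (F(b, j) = √(-12 + 36) = √24 = 2*√6)
x(g, A) = -60*A/7 - A*g/7 (x(g, A) = -(A*g + 60*A)/7 = -(60*A + A*g)/7 = -60*A/7 - A*g/7)
x(61, 59) - F(-66, -66) = -⅐*59*(60 + 61) - 2*√6 = -⅐*59*121 - 2*√6 = -7139/7 - 2*√6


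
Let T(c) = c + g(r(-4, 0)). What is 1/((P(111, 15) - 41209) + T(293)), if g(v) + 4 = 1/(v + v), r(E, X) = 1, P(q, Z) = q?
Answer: -2/81617 ≈ -2.4505e-5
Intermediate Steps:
g(v) = -4 + 1/(2*v) (g(v) = -4 + 1/(v + v) = -4 + 1/(2*v))
T(c) = -7/2 + c (T(c) = c + (-4 + (1/2)/1) = c + (-4 + (1/2)*1) = c + (-4 + 1/2) = c - 7/2 = -7/2 + c)
1/((P(111, 15) - 41209) + T(293)) = 1/((111 - 41209) + (-7/2 + 293)) = 1/(-41098 + 579/2) = 1/(-81617/2) = -2/81617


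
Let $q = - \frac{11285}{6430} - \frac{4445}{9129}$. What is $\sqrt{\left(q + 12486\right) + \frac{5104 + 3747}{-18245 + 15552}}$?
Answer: $\frac{\sqrt{12474755614920702186825618}}{31615534542} \approx 111.72$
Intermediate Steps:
$q = - \frac{26320423}{11739894}$ ($q = \left(-11285\right) \frac{1}{6430} - \frac{4445}{9129} = - \frac{2257}{1286} - \frac{4445}{9129} = - \frac{26320423}{11739894} \approx -2.242$)
$\sqrt{\left(q + 12486\right) + \frac{5104 + 3747}{-18245 + 15552}} = \sqrt{\left(- \frac{26320423}{11739894} + 12486\right) + \frac{5104 + 3747}{-18245 + 15552}} = \sqrt{\frac{146557996061}{11739894} + \frac{8851}{-2693}} = \sqrt{\frac{146557996061}{11739894} + 8851 \left(- \frac{1}{2693}\right)} = \sqrt{\frac{146557996061}{11739894} - \frac{8851}{2693}} = \sqrt{\frac{394576773590479}{31615534542}} = \frac{\sqrt{12474755614920702186825618}}{31615534542}$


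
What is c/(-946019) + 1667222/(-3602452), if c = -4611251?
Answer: 7517293349117/1703994019294 ≈ 4.4116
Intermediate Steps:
c/(-946019) + 1667222/(-3602452) = -4611251/(-946019) + 1667222/(-3602452) = -4611251*(-1/946019) + 1667222*(-1/3602452) = 4611251/946019 - 833611/1801226 = 7517293349117/1703994019294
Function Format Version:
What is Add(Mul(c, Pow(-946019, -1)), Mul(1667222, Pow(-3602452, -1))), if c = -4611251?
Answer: Rational(7517293349117, 1703994019294) ≈ 4.4116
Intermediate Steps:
Add(Mul(c, Pow(-946019, -1)), Mul(1667222, Pow(-3602452, -1))) = Add(Mul(-4611251, Pow(-946019, -1)), Mul(1667222, Pow(-3602452, -1))) = Add(Mul(-4611251, Rational(-1, 946019)), Mul(1667222, Rational(-1, 3602452))) = Add(Rational(4611251, 946019), Rational(-833611, 1801226)) = Rational(7517293349117, 1703994019294)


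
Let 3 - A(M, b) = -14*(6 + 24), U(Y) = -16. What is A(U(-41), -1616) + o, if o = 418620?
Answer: 419043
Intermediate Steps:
A(M, b) = 423 (A(M, b) = 3 - (-14)*(6 + 24) = 3 - (-14)*30 = 3 - 1*(-420) = 3 + 420 = 423)
A(U(-41), -1616) + o = 423 + 418620 = 419043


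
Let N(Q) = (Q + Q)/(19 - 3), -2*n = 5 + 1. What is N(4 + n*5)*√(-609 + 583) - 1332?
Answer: -1332 - 11*I*√26/8 ≈ -1332.0 - 7.0112*I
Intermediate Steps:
n = -3 (n = -(5 + 1)/2 = -½*6 = -3)
N(Q) = Q/8 (N(Q) = (2*Q)/16 = (2*Q)*(1/16) = Q/8)
N(4 + n*5)*√(-609 + 583) - 1332 = ((4 - 3*5)/8)*√(-609 + 583) - 1332 = ((4 - 15)/8)*√(-26) - 1332 = ((⅛)*(-11))*(I*√26) - 1332 = -11*I*√26/8 - 1332 = -1332 - 11*I*√26/8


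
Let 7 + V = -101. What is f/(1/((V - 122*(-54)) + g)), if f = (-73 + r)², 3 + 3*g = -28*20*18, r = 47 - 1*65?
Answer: 25828439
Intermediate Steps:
V = -108 (V = -7 - 101 = -108)
r = -18 (r = 47 - 65 = -18)
g = -3361 (g = -1 + (-28*20*18)/3 = -1 + (-560*18)/3 = -1 + (⅓)*(-10080) = -1 - 3360 = -3361)
f = 8281 (f = (-73 - 18)² = (-91)² = 8281)
f/(1/((V - 122*(-54)) + g)) = 8281/(1/((-108 - 122*(-54)) - 3361)) = 8281/(1/((-108 + 6588) - 3361)) = 8281/(1/(6480 - 3361)) = 8281/(1/3119) = 8281*3119 = 25828439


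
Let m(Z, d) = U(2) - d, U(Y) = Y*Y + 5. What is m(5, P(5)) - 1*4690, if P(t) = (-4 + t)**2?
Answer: -4682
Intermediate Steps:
U(Y) = 5 + Y**2 (U(Y) = Y**2 + 5 = 5 + Y**2)
m(Z, d) = 9 - d (m(Z, d) = (5 + 2**2) - d = (5 + 4) - d = 9 - d)
m(5, P(5)) - 1*4690 = (9 - (-4 + 5)**2) - 1*4690 = (9 - 1*1**2) - 4690 = (9 - 1*1) - 4690 = (9 - 1) - 4690 = 8 - 4690 = -4682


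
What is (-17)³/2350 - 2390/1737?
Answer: -14150381/4081950 ≈ -3.4666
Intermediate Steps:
(-17)³/2350 - 2390/1737 = -4913*1/2350 - 2390*1/1737 = -4913/2350 - 2390/1737 = -14150381/4081950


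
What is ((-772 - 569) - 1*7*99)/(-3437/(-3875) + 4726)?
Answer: -7881750/18316687 ≈ -0.43030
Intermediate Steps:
((-772 - 569) - 1*7*99)/(-3437/(-3875) + 4726) = (-1341 - 7*99)/(-3437*(-1/3875) + 4726) = (-1341 - 693)/(3437/3875 + 4726) = -2034/18316687/3875 = -2034*3875/18316687 = -7881750/18316687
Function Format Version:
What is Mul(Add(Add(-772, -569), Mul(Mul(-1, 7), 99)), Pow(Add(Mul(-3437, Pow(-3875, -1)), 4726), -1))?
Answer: Rational(-7881750, 18316687) ≈ -0.43030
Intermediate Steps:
Mul(Add(Add(-772, -569), Mul(Mul(-1, 7), 99)), Pow(Add(Mul(-3437, Pow(-3875, -1)), 4726), -1)) = Mul(Add(-1341, Mul(-7, 99)), Pow(Add(Mul(-3437, Rational(-1, 3875)), 4726), -1)) = Mul(Add(-1341, -693), Pow(Add(Rational(3437, 3875), 4726), -1)) = Mul(-2034, Pow(Rational(18316687, 3875), -1)) = Mul(-2034, Rational(3875, 18316687)) = Rational(-7881750, 18316687)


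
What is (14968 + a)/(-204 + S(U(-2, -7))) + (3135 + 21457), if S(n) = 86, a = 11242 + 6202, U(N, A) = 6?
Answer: 1434722/59 ≈ 24317.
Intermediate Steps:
a = 17444
(14968 + a)/(-204 + S(U(-2, -7))) + (3135 + 21457) = (14968 + 17444)/(-204 + 86) + (3135 + 21457) = 32412/(-118) + 24592 = 32412*(-1/118) + 24592 = -16206/59 + 24592 = 1434722/59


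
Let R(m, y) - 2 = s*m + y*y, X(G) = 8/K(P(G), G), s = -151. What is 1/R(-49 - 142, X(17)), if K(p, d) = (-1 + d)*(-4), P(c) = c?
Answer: 64/1845953 ≈ 3.4670e-5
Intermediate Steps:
K(p, d) = 4 - 4*d
X(G) = 8/(4 - 4*G)
R(m, y) = 2 + y² - 151*m (R(m, y) = 2 + (-151*m + y*y) = 2 + (-151*m + y²) = 2 + (y² - 151*m) = 2 + y² - 151*m)
1/R(-49 - 142, X(17)) = 1/(2 + (-2/(-1 + 17))² - 151*(-49 - 142)) = 1/(2 + (-2/16)² - 151*(-191)) = 1/(2 + (-2*1/16)² + 28841) = 1/(2 + (-⅛)² + 28841) = 1/(2 + 1/64 + 28841) = 1/(1845953/64) = 64/1845953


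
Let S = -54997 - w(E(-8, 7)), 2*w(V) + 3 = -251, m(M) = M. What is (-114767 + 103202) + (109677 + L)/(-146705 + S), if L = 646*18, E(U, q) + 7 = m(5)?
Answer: -466267236/40315 ≈ -11566.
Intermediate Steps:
E(U, q) = -2 (E(U, q) = -7 + 5 = -2)
w(V) = -127 (w(V) = -3/2 + (½)*(-251) = -3/2 - 251/2 = -127)
L = 11628
S = -54870 (S = -54997 - 1*(-127) = -54997 + 127 = -54870)
(-114767 + 103202) + (109677 + L)/(-146705 + S) = (-114767 + 103202) + (109677 + 11628)/(-146705 - 54870) = -11565 + 121305/(-201575) = -11565 + 121305*(-1/201575) = -11565 - 24261/40315 = -466267236/40315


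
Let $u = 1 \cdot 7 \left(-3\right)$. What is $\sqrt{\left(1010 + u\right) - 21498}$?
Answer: $i \sqrt{20509} \approx 143.21 i$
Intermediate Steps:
$u = -21$ ($u = 7 \left(-3\right) = -21$)
$\sqrt{\left(1010 + u\right) - 21498} = \sqrt{\left(1010 - 21\right) - 21498} = \sqrt{989 - 21498} = \sqrt{-20509} = i \sqrt{20509}$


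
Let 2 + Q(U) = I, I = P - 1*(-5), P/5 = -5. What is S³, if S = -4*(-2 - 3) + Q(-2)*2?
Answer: -13824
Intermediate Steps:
P = -25 (P = 5*(-5) = -25)
I = -20 (I = -25 - 1*(-5) = -25 + 5 = -20)
Q(U) = -22 (Q(U) = -2 - 20 = -22)
S = -24 (S = -4*(-2 - 3) - 22*2 = -4*(-5) - 44 = 20 - 44 = -24)
S³ = (-24)³ = -13824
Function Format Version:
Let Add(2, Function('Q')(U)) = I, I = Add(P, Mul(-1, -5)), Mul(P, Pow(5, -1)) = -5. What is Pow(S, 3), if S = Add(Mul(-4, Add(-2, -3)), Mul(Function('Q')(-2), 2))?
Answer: -13824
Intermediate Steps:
P = -25 (P = Mul(5, -5) = -25)
I = -20 (I = Add(-25, Mul(-1, -5)) = Add(-25, 5) = -20)
Function('Q')(U) = -22 (Function('Q')(U) = Add(-2, -20) = -22)
S = -24 (S = Add(Mul(-4, Add(-2, -3)), Mul(-22, 2)) = Add(Mul(-4, -5), -44) = Add(20, -44) = -24)
Pow(S, 3) = Pow(-24, 3) = -13824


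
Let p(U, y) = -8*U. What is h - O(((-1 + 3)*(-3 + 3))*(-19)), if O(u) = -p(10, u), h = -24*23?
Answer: -632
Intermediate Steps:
h = -552
O(u) = 80 (O(u) = -(-8)*10 = -1*(-80) = 80)
h - O(((-1 + 3)*(-3 + 3))*(-19)) = -552 - 1*80 = -552 - 80 = -632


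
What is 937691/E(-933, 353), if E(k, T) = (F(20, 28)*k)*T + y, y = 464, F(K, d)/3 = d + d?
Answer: -937691/55330168 ≈ -0.016947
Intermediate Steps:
F(K, d) = 6*d (F(K, d) = 3*(d + d) = 3*(2*d) = 6*d)
E(k, T) = 464 + 168*T*k (E(k, T) = ((6*28)*k)*T + 464 = (168*k)*T + 464 = 168*T*k + 464 = 464 + 168*T*k)
937691/E(-933, 353) = 937691/(464 + 168*353*(-933)) = 937691/(464 - 55330632) = 937691/(-55330168) = 937691*(-1/55330168) = -937691/55330168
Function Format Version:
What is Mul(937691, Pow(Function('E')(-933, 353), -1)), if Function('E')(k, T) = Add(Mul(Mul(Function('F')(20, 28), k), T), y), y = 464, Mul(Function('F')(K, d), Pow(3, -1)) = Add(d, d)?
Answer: Rational(-937691, 55330168) ≈ -0.016947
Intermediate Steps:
Function('F')(K, d) = Mul(6, d) (Function('F')(K, d) = Mul(3, Add(d, d)) = Mul(3, Mul(2, d)) = Mul(6, d))
Function('E')(k, T) = Add(464, Mul(168, T, k)) (Function('E')(k, T) = Add(Mul(Mul(Mul(6, 28), k), T), 464) = Add(Mul(Mul(168, k), T), 464) = Add(Mul(168, T, k), 464) = Add(464, Mul(168, T, k)))
Mul(937691, Pow(Function('E')(-933, 353), -1)) = Mul(937691, Pow(Add(464, Mul(168, 353, -933)), -1)) = Mul(937691, Pow(Add(464, -55330632), -1)) = Mul(937691, Pow(-55330168, -1)) = Mul(937691, Rational(-1, 55330168)) = Rational(-937691, 55330168)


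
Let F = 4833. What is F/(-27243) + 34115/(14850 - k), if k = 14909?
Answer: -34432596/59531 ≈ -578.40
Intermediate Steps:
F/(-27243) + 34115/(14850 - k) = 4833/(-27243) + 34115/(14850 - 1*14909) = 4833*(-1/27243) + 34115/(14850 - 14909) = -179/1009 + 34115/(-59) = -179/1009 + 34115*(-1/59) = -179/1009 - 34115/59 = -34432596/59531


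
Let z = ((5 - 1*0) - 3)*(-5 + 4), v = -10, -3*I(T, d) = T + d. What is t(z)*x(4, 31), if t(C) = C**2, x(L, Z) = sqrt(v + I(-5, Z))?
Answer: 8*I*sqrt(42)/3 ≈ 17.282*I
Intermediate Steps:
I(T, d) = -T/3 - d/3 (I(T, d) = -(T + d)/3 = -T/3 - d/3)
x(L, Z) = sqrt(-25/3 - Z/3) (x(L, Z) = sqrt(-10 + (-1/3*(-5) - Z/3)) = sqrt(-10 + (5/3 - Z/3)) = sqrt(-25/3 - Z/3))
z = -2 (z = ((5 + 0) - 3)*(-1) = (5 - 3)*(-1) = 2*(-1) = -2)
t(z)*x(4, 31) = (-2)**2*(sqrt(-75 - 3*31)/3) = 4*(sqrt(-75 - 93)/3) = 4*(sqrt(-168)/3) = 4*((2*I*sqrt(42))/3) = 4*(2*I*sqrt(42)/3) = 8*I*sqrt(42)/3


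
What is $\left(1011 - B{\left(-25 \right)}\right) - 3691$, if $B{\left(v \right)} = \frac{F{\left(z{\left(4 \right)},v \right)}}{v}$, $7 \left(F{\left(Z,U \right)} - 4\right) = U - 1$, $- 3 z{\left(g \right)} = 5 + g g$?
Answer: $- \frac{468998}{175} \approx -2680.0$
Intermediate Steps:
$z{\left(g \right)} = - \frac{5}{3} - \frac{g^{2}}{3}$ ($z{\left(g \right)} = - \frac{5 + g g}{3} = - \frac{5 + g^{2}}{3} = - \frac{5}{3} - \frac{g^{2}}{3}$)
$F{\left(Z,U \right)} = \frac{27}{7} + \frac{U}{7}$ ($F{\left(Z,U \right)} = 4 + \frac{U - 1}{7} = 4 + \frac{-1 + U}{7} = 4 + \left(- \frac{1}{7} + \frac{U}{7}\right) = \frac{27}{7} + \frac{U}{7}$)
$B{\left(v \right)} = \frac{\frac{27}{7} + \frac{v}{7}}{v}$
$\left(1011 - B{\left(-25 \right)}\right) - 3691 = \left(1011 - \frac{27 - 25}{7 \left(-25\right)}\right) - 3691 = \left(1011 - \frac{1}{7} \left(- \frac{1}{25}\right) 2\right) - 3691 = \left(1011 - - \frac{2}{175}\right) - 3691 = \left(1011 + \frac{2}{175}\right) - 3691 = \frac{176927}{175} - 3691 = - \frac{468998}{175}$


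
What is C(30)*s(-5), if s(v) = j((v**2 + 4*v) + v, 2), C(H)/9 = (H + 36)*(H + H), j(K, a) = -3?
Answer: -106920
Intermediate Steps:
C(H) = 18*H*(36 + H) (C(H) = 9*((H + 36)*(H + H)) = 9*((36 + H)*(2*H)) = 9*(2*H*(36 + H)) = 18*H*(36 + H))
s(v) = -3
C(30)*s(-5) = (18*30*(36 + 30))*(-3) = (18*30*66)*(-3) = 35640*(-3) = -106920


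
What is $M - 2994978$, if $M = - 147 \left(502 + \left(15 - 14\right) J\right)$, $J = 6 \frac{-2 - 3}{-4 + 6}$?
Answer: $-3066567$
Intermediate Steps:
$J = -15$ ($J = 6 \left(- \frac{5}{2}\right) = -15$)
$M = -71589$ ($M = - 147 \left(502 + \left(15 - 14\right) \left(-15\right)\right) = - 147 \left(502 + 1 \left(-15\right)\right) = - 147 \left(502 - 15\right) = \left(-147\right) 487 = -71589$)
$M - 2994978 = -71589 - 2994978 = -3066567$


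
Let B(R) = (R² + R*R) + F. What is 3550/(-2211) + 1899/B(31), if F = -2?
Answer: -872437/1415040 ≈ -0.61655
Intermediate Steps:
B(R) = -2 + 2*R² (B(R) = (R² + R*R) - 2 = (R² + R²) - 2 = 2*R² - 2 = -2 + 2*R²)
3550/(-2211) + 1899/B(31) = 3550/(-2211) + 1899/(-2 + 2*31²) = 3550*(-1/2211) + 1899/(-2 + 2*961) = -3550/2211 + 1899/(-2 + 1922) = -3550/2211 + 1899/1920 = -3550/2211 + 1899*(1/1920) = -3550/2211 + 633/640 = -872437/1415040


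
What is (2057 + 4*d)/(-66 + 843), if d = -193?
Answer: 1285/777 ≈ 1.6538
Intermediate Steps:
(2057 + 4*d)/(-66 + 843) = (2057 + 4*(-193))/(-66 + 843) = (2057 - 772)/777 = 1285*(1/777) = 1285/777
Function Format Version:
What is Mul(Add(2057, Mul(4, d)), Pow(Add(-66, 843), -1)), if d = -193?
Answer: Rational(1285, 777) ≈ 1.6538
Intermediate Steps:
Mul(Add(2057, Mul(4, d)), Pow(Add(-66, 843), -1)) = Mul(Add(2057, Mul(4, -193)), Pow(Add(-66, 843), -1)) = Mul(Add(2057, -772), Pow(777, -1)) = Mul(1285, Rational(1, 777)) = Rational(1285, 777)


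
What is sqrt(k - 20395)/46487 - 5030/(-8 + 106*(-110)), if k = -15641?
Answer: 2515/5834 + 6*I*sqrt(1001)/46487 ≈ 0.43109 + 0.0040835*I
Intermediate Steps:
sqrt(k - 20395)/46487 - 5030/(-8 + 106*(-110)) = sqrt(-15641 - 20395)/46487 - 5030/(-8 + 106*(-110)) = sqrt(-36036)*(1/46487) - 5030/(-8 - 11660) = (6*I*sqrt(1001))*(1/46487) - 5030/(-11668) = 6*I*sqrt(1001)/46487 - 5030*(-1/11668) = 6*I*sqrt(1001)/46487 + 2515/5834 = 2515/5834 + 6*I*sqrt(1001)/46487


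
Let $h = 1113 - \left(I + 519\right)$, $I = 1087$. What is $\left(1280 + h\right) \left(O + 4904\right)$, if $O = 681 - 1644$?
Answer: $3101567$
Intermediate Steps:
$h = -493$ ($h = 1113 - \left(1087 + 519\right) = 1113 - 1606 = -493$)
$O = -963$ ($O = 681 - 1644 = -963$)
$\left(1280 + h\right) \left(O + 4904\right) = \left(1280 - 493\right) \left(-963 + 4904\right) = 787 \cdot 3941 = 3101567$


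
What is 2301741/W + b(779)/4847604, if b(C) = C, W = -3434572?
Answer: -697203334186/1040590310343 ≈ -0.67001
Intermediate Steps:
2301741/W + b(779)/4847604 = 2301741/(-3434572) + 779/4847604 = 2301741*(-1/3434572) + 779*(1/4847604) = -2301741/3434572 + 779/4847604 = -697203334186/1040590310343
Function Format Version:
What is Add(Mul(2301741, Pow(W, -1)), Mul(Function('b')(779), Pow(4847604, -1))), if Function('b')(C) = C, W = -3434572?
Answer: Rational(-697203334186, 1040590310343) ≈ -0.67001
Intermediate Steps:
Add(Mul(2301741, Pow(W, -1)), Mul(Function('b')(779), Pow(4847604, -1))) = Add(Mul(2301741, Pow(-3434572, -1)), Mul(779, Pow(4847604, -1))) = Add(Mul(2301741, Rational(-1, 3434572)), Mul(779, Rational(1, 4847604))) = Add(Rational(-2301741, 3434572), Rational(779, 4847604)) = Rational(-697203334186, 1040590310343)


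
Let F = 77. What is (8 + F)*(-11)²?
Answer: 10285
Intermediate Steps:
(8 + F)*(-11)² = (8 + 77)*(-11)² = 85*121 = 10285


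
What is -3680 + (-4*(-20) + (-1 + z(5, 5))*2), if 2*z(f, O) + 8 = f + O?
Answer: -3600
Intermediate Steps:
z(f, O) = -4 + O/2 + f/2 (z(f, O) = -4 + (f + O)/2 = -4 + (O + f)/2 = -4 + (O/2 + f/2) = -4 + O/2 + f/2)
-3680 + (-4*(-20) + (-1 + z(5, 5))*2) = -3680 + (-4*(-20) + (-1 + (-4 + (½)*5 + (½)*5))*2) = -3680 + (80 + (-1 + (-4 + 5/2 + 5/2))*2) = -3680 + (80 + (-1 + 1)*2) = -3680 + (80 + 0*2) = -3680 + (80 + 0) = -3680 + 80 = -3600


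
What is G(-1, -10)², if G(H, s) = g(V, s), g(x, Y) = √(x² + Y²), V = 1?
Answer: 101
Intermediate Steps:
g(x, Y) = √(Y² + x²)
G(H, s) = √(1 + s²) (G(H, s) = √(s² + 1²) = √(s² + 1) = √(1 + s²))
G(-1, -10)² = (√(1 + (-10)²))² = (√(1 + 100))² = (√101)² = 101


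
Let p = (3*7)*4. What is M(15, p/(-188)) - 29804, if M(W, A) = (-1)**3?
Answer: -29805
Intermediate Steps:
p = 84 (p = 21*4 = 84)
M(W, A) = -1
M(15, p/(-188)) - 29804 = -1 - 29804 = -29805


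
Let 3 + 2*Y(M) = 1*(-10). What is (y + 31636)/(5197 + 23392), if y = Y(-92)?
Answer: 63259/57178 ≈ 1.1064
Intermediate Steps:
Y(M) = -13/2 (Y(M) = -3/2 + (1*(-10))/2 = -3/2 + (½)*(-10) = -3/2 - 5 = -13/2)
y = -13/2 ≈ -6.5000
(y + 31636)/(5197 + 23392) = (-13/2 + 31636)/(5197 + 23392) = (63259/2)/28589 = (63259/2)*(1/28589) = 63259/57178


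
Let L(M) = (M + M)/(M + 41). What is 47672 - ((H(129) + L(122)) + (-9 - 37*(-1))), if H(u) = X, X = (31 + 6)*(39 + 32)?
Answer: 7337527/163 ≈ 45016.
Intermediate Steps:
X = 2627 (X = 37*71 = 2627)
H(u) = 2627
L(M) = 2*M/(41 + M) (L(M) = (2*M)/(41 + M) = 2*M/(41 + M))
47672 - ((H(129) + L(122)) + (-9 - 37*(-1))) = 47672 - ((2627 + 2*122/(41 + 122)) + (-9 - 37*(-1))) = 47672 - ((2627 + 2*122/163) + (-9 + 37)) = 47672 - ((2627 + 2*122*(1/163)) + 28) = 47672 - ((2627 + 244/163) + 28) = 47672 - (428445/163 + 28) = 47672 - 1*433009/163 = 47672 - 433009/163 = 7337527/163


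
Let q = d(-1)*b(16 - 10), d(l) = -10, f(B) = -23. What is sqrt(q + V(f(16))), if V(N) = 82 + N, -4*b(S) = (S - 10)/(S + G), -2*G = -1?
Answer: 3*sqrt(1079)/13 ≈ 7.5803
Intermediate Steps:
G = 1/2 (G = -1/2*(-1) = 1/2 ≈ 0.50000)
b(S) = -(-10 + S)/(4*(1/2 + S)) (b(S) = -(S - 10)/(4*(S + 1/2)) = -(-10 + S)/(4*(1/2 + S)))
q = -20/13 (q = -5*(10 - (16 - 10))/(1 + 2*(16 - 10)) = -5*(10 - 1*6)/(1 + 2*6) = -5*(10 - 6)/(1 + 12) = -5*4/13 = -10*2/13 = -20/13 ≈ -1.5385)
sqrt(q + V(f(16))) = sqrt(-20/13 + (82 - 23)) = sqrt(-20/13 + 59) = sqrt(747/13) = 3*sqrt(1079)/13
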